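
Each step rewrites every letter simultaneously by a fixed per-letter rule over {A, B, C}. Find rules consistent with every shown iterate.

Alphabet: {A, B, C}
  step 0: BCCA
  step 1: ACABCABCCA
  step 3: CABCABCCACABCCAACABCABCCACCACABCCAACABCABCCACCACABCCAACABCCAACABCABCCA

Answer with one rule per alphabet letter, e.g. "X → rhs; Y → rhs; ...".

A->CCA, B->A, C->CAB

  step 0 ⇒ step 1: BCCA ⇒ A·CAB·CAB·CCA
    A ↦ CCA
    B ↦ A
    C ↦ CAB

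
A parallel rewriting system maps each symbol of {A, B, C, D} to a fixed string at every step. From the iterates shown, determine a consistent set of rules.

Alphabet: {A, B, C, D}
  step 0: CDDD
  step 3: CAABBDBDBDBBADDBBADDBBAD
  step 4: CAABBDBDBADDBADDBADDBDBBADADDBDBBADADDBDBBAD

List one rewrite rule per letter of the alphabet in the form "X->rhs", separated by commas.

  step 3 ⇒ step 4: CAABBDBDBDBBADDBBADDBBAD ⇒ CAA·B·B·DB·DB·AD·DB·AD·DB·AD·DB·DB·B·AD·AD·DB·DB·B·AD·AD·DB·DB·B·AD
    A ↦ B
    B ↦ DB
    C ↦ CAA
    D ↦ AD

A->B, B->DB, C->CAA, D->AD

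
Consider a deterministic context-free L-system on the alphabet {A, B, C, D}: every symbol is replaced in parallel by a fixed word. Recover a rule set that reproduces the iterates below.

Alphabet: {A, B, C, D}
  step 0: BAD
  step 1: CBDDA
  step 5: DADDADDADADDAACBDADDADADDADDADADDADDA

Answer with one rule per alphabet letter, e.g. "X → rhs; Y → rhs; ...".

  step 0 ⇒ step 1: BAD ⇒ CB·D·DA
    A ↦ D
    B ↦ CB
    D ↦ DA
    C ↦ AA  (constrained at step 1)

A->D, B->CB, C->AA, D->DA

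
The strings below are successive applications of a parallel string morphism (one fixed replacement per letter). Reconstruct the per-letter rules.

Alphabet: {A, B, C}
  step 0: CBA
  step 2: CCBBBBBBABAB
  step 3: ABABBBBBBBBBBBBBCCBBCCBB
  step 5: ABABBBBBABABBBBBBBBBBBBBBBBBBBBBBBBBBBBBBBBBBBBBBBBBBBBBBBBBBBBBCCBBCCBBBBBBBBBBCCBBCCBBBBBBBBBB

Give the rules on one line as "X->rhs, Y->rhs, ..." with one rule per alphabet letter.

A->CC, B->BB, C->AB

  step 2 ⇒ step 3: CCBBBBBBABAB ⇒ AB·AB·BB·BB·BB·BB·BB·BB·CC·BB·CC·BB
    A ↦ CC
    B ↦ BB
    C ↦ AB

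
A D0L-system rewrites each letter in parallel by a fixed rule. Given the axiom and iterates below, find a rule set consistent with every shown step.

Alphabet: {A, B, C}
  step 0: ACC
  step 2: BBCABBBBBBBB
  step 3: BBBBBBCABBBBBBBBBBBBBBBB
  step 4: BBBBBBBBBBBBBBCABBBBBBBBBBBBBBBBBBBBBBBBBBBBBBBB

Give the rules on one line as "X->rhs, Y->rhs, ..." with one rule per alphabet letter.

A->CA, B->BB, C->BB

  step 3 ⇒ step 4: BBBBBBCABBBBBBBBBBBBBBBB ⇒ BB·BB·BB·BB·BB·BB·BB·CA·BB·BB·BB·BB·BB·BB·BB·BB·BB·BB·BB·BB·BB·BB·BB·BB
    A ↦ CA
    B ↦ BB
    C ↦ BB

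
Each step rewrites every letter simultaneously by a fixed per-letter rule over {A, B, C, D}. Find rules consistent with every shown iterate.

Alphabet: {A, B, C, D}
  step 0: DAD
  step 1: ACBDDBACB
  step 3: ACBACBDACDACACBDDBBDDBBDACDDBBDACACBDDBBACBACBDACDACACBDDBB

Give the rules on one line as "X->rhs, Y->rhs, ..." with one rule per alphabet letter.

A->DDB, B->DAC, C->B, D->ACB

  step 0 ⇒ step 1: DAD ⇒ ACB·DDB·ACB
    A ↦ DDB
    D ↦ ACB
    B ↦ DAC  (constrained at step 1)
    C ↦ B  (constrained at step 1)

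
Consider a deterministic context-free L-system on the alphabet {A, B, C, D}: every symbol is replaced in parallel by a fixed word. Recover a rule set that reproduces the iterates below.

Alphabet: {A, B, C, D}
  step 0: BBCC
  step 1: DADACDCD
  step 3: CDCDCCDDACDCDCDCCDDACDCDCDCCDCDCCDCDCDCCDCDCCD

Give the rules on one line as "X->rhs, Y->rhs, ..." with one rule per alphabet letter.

  step 0 ⇒ step 1: BBCC ⇒ DA·DA·CD·CD
    B ↦ DA
    C ↦ CD
    A ↦ BC  (constrained at step 1)
    D ↦ CDC  (constrained at step 1)

A->BC, B->DA, C->CD, D->CDC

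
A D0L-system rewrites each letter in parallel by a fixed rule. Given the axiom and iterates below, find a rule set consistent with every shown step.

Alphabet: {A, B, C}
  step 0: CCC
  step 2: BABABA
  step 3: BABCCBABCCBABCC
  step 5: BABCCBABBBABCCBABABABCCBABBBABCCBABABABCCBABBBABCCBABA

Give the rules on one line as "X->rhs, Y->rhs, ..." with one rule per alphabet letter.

A->BCC, B->BA, C->B

  step 2 ⇒ step 3: BABABA ⇒ BA·BCC·BA·BCC·BA·BCC
    A ↦ BCC
    B ↦ BA
    C ↦ B  (constrained at step 0)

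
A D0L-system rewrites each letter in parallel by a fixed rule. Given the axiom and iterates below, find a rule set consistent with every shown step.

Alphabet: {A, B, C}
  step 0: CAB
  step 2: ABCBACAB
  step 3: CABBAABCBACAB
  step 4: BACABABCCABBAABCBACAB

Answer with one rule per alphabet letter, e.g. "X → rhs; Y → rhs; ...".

  step 3 ⇒ step 4: CABBAABCBACAB ⇒ BA·C·AB·AB·C·C·AB·BA·AB·C·BA·C·AB
    A ↦ C
    B ↦ AB
    C ↦ BA

A->C, B->AB, C->BA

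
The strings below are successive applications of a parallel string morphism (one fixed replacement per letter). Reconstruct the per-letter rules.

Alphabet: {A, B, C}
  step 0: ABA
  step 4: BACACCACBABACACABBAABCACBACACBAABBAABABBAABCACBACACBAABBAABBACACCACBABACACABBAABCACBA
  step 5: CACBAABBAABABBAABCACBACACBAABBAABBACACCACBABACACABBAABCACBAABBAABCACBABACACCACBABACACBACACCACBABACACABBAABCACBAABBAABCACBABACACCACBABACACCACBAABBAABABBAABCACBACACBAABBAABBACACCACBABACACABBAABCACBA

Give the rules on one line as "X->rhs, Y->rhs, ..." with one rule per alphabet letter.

A->BA, B->CAC, C->AB

  step 4 ⇒ step 5: BACACCACBABACACABBAABCACBACACBAABBAABABBAABCACBACACBAABBAABBACACCACBABACACABBAABCACBA ⇒ CAC·BA·AB·BA·AB·AB·BA·AB·CAC·BA·CAC·BA·AB·BA·AB·BA·CAC·CAC·BA·BA·CAC·AB·BA·AB·CAC·BA·AB·BA·AB·CAC·BA·BA·CAC·CAC·BA·BA·CAC·BA·CAC·CAC·BA·BA·CAC·AB·BA·AB·CAC·BA·AB·BA·AB·CAC·BA·BA·CAC·CAC·BA·BA·CAC·CAC·BA·AB·BA·AB·AB·BA·AB·CAC·BA·CAC·BA·AB·BA·AB·BA·CAC·CAC·BA·BA·CAC·AB·BA·AB·CAC·BA
    A ↦ BA
    B ↦ CAC
    C ↦ AB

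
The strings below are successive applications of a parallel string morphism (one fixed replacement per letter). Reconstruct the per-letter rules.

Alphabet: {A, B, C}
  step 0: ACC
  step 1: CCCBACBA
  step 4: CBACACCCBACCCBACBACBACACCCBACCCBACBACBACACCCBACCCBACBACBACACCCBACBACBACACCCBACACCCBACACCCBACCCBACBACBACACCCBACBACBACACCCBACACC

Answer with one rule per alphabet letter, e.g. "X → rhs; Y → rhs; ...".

  step 0 ⇒ step 1: ACC ⇒ CC·CBA·CBA
    A ↦ CC
    C ↦ CBA
    B ↦ CA  (constrained at step 1)

A->CC, B->CA, C->CBA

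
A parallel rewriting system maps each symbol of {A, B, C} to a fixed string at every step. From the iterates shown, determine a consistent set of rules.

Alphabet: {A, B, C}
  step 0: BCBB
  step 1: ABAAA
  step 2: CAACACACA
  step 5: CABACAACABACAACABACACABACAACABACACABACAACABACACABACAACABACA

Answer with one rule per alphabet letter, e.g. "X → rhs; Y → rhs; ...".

A->CA, B->A, C->BA

  step 1 ⇒ step 2: ABAAA ⇒ CA·A·CA·CA·CA
    A ↦ CA
    B ↦ A
  step 0 ⇒ step 1: BCBB ⇒ A·BA·A·A
    C ↦ BA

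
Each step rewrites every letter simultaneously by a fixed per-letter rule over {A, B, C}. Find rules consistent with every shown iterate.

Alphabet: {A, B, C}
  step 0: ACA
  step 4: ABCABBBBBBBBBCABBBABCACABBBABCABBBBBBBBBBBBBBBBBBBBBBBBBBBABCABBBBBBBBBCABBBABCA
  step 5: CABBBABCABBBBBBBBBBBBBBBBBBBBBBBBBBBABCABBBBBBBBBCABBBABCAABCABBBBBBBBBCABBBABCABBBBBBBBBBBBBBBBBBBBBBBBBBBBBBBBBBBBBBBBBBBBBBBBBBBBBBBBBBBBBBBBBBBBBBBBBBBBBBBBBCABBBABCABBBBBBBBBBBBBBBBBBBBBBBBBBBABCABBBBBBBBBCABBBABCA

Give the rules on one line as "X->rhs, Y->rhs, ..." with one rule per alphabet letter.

  step 4 ⇒ step 5: ABCABBBBBBBBBCABBBABCACABBBABCABBBBBBBBBBBBBBBBBBBBBBBBBBBABCABBBBBBBBBCABBBABCA ⇒ CA·BBB·AB·CA·BBB·BBB·BBB·BBB·BBB·BBB·BBB·BBB·BBB·AB·CA·BBB·BBB·BBB·CA·BBB·AB·CA·AB·CA·BBB·BBB·BBB·CA·BBB·AB·CA·BBB·BBB·BBB·BBB·BBB·BBB·BBB·BBB·BBB·BBB·BBB·BBB·BBB·BBB·BBB·BBB·BBB·BBB·BBB·BBB·BBB·BBB·BBB·BBB·BBB·BBB·BBB·CA·BBB·AB·CA·BBB·BBB·BBB·BBB·BBB·BBB·BBB·BBB·BBB·AB·CA·BBB·BBB·BBB·CA·BBB·AB·CA
    A ↦ CA
    B ↦ BBB
    C ↦ AB

A->CA, B->BBB, C->AB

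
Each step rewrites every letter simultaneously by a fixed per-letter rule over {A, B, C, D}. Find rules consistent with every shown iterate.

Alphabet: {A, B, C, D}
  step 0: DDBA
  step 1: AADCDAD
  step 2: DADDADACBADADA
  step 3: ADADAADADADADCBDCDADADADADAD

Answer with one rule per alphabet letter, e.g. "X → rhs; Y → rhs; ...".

  step 2 ⇒ step 3: DADDADACBADADA ⇒ A·DAD·A·A·DAD·A·DAD·CB·DC·DAD·A·DAD·A·DAD
    A ↦ DAD
    B ↦ DC
    C ↦ CB
    D ↦ A

A->DAD, B->DC, C->CB, D->A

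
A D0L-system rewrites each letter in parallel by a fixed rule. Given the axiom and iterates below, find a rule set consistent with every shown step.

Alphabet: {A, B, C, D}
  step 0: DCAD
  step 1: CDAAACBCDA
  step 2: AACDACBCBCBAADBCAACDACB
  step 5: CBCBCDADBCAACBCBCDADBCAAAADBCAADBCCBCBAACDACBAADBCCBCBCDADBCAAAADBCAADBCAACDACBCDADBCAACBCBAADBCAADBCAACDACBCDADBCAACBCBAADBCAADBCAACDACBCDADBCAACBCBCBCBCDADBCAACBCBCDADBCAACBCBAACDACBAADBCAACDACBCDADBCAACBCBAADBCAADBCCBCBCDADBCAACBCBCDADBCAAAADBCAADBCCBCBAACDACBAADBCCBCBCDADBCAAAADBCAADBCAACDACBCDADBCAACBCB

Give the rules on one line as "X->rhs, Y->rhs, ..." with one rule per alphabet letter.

A->CB, B->DBC, C->AA, D->CDA

  step 1 ⇒ step 2: CDAAACBCDA ⇒ AA·CDA·CB·CB·CB·AA·DBC·AA·CDA·CB
    A ↦ CB
    B ↦ DBC
    C ↦ AA
    D ↦ CDA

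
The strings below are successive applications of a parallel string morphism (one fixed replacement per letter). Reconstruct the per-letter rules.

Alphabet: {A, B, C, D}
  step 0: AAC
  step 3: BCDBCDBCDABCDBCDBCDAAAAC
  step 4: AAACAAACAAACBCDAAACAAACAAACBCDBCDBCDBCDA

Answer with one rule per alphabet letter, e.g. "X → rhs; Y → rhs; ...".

  step 3 ⇒ step 4: BCDBCDBCDABCDBCDBCDAAAAC ⇒ A·A·AC·A·A·AC·A·A·AC·BCD·A·A·AC·A·A·AC·A·A·AC·BCD·BCD·BCD·BCD·A
    A ↦ BCD
    B ↦ A
    C ↦ A
    D ↦ AC

A->BCD, B->A, C->A, D->AC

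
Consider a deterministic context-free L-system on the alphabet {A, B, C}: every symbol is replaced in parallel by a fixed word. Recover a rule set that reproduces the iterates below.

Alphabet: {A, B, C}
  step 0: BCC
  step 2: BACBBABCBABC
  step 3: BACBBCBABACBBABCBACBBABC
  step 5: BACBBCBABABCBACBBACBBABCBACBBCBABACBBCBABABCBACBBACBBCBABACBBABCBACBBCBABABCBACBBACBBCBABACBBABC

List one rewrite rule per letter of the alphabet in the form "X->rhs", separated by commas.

  step 2 ⇒ step 3: BACBBABCBABC ⇒ BA·CB·BC·BA·BA·CB·BA·BC·BA·CB·BA·BC
    A ↦ CB
    B ↦ BA
    C ↦ BC

A->CB, B->BA, C->BC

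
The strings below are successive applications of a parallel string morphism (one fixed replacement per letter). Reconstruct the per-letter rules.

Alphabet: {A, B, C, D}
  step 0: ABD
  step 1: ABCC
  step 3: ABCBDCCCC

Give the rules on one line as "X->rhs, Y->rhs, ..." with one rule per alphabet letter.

  step 0 ⇒ step 1: ABD ⇒ AB·C·C
    A ↦ AB
    B ↦ C
    D ↦ C
    C ↦ BD  (constrained at step 1)

A->AB, B->C, C->BD, D->C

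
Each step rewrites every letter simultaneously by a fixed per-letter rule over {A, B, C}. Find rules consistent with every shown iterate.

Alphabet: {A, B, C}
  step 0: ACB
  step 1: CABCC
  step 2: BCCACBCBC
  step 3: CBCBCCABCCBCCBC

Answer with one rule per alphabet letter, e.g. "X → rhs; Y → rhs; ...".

  step 2 ⇒ step 3: BCCACBCBC ⇒ C·BC·BC·CA·BC·C·BC·C·BC
    A ↦ CA
    B ↦ C
    C ↦ BC

A->CA, B->C, C->BC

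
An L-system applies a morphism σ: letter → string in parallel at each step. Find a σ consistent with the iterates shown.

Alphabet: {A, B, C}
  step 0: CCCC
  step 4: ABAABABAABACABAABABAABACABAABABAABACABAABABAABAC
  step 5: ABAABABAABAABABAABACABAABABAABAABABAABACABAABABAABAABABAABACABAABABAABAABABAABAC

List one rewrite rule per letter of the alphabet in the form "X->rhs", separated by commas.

  step 4 ⇒ step 5: ABAABABAABACABAABABAABACABAABABAABACABAABABAABAC ⇒ AB·A·AB·AB·A·AB·A·AB·AB·A·AB·AC·AB·A·AB·AB·A·AB·A·AB·AB·A·AB·AC·AB·A·AB·AB·A·AB·A·AB·AB·A·AB·AC·AB·A·AB·AB·A·AB·A·AB·AB·A·AB·AC
    A ↦ AB
    B ↦ A
    C ↦ AC

A->AB, B->A, C->AC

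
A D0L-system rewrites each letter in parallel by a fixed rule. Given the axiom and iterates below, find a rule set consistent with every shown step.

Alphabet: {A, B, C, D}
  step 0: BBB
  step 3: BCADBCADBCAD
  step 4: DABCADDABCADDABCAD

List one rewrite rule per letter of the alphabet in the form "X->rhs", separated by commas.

  step 3 ⇒ step 4: BCADBCADBCAD ⇒ D·A·BC·AD·D·A·BC·AD·D·A·BC·AD
    A ↦ BC
    B ↦ D
    C ↦ A
    D ↦ AD

A->BC, B->D, C->A, D->AD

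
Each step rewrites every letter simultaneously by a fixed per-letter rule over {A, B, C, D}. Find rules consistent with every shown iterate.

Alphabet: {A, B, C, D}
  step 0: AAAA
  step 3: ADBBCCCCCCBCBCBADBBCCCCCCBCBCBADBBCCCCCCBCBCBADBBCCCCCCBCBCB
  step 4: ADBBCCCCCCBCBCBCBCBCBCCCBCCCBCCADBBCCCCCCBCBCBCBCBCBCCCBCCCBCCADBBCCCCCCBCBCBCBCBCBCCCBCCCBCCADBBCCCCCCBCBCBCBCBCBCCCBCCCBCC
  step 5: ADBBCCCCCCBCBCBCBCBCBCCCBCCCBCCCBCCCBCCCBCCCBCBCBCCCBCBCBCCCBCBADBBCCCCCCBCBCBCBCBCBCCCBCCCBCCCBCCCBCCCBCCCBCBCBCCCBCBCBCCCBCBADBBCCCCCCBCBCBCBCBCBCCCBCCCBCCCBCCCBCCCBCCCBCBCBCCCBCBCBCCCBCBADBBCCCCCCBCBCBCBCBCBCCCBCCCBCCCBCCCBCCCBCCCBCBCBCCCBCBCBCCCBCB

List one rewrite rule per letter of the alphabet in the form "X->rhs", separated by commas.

A->ADB, B->CC, C->CB, D->BC

  step 4 ⇒ step 5: ADBBCCCCCCBCBCBCBCBCBCCCBCCCBCCADBBCCCCCCBCBCBCBCBCBCCCBCCCBCCADBBCCCCCCBCBCBCBCBCBCCCBCCCBCCADBBCCCCCCBCBCBCBCBCBCCCBCCCBCC ⇒ ADB·BC·CC·CC·CB·CB·CB·CB·CB·CB·CC·CB·CC·CB·CC·CB·CC·CB·CC·CB·CC·CB·CB·CB·CC·CB·CB·CB·CC·CB·CB·ADB·BC·CC·CC·CB·CB·CB·CB·CB·CB·CC·CB·CC·CB·CC·CB·CC·CB·CC·CB·CC·CB·CB·CB·CC·CB·CB·CB·CC·CB·CB·ADB·BC·CC·CC·CB·CB·CB·CB·CB·CB·CC·CB·CC·CB·CC·CB·CC·CB·CC·CB·CC·CB·CB·CB·CC·CB·CB·CB·CC·CB·CB·ADB·BC·CC·CC·CB·CB·CB·CB·CB·CB·CC·CB·CC·CB·CC·CB·CC·CB·CC·CB·CC·CB·CB·CB·CC·CB·CB·CB·CC·CB·CB
    A ↦ ADB
    B ↦ CC
    C ↦ CB
    D ↦ BC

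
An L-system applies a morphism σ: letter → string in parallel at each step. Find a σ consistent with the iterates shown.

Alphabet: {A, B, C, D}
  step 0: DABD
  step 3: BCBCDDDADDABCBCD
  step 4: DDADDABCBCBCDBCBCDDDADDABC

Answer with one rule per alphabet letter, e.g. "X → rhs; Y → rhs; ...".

A->D, B->D, C->DA, D->BC

  step 3 ⇒ step 4: BCBCDDDADDABCBCD ⇒ D·DA·D·DA·BC·BC·BC·D·BC·BC·D·D·DA·D·DA·BC
    A ↦ D
    B ↦ D
    C ↦ DA
    D ↦ BC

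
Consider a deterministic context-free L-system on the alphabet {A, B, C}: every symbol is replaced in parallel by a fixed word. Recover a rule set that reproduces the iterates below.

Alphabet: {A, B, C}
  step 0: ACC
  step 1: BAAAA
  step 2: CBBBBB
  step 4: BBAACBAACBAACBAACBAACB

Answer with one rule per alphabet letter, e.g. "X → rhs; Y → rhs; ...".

A->B, B->CB, C->AA

  step 1 ⇒ step 2: BAAAA ⇒ CB·B·B·B·B
    A ↦ B
    B ↦ CB
  step 0 ⇒ step 1: ACC ⇒ B·AA·AA
    C ↦ AA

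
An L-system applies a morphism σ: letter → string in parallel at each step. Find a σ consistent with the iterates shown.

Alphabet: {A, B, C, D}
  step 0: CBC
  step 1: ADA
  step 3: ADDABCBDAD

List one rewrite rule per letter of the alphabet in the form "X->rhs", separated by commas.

  step 0 ⇒ step 1: CBC ⇒ A·D·A
    B ↦ D
    C ↦ A
    A ↦ CB  (constrained at step 1)
    D ↦ DAB  (constrained at step 1)

A->CB, B->D, C->A, D->DAB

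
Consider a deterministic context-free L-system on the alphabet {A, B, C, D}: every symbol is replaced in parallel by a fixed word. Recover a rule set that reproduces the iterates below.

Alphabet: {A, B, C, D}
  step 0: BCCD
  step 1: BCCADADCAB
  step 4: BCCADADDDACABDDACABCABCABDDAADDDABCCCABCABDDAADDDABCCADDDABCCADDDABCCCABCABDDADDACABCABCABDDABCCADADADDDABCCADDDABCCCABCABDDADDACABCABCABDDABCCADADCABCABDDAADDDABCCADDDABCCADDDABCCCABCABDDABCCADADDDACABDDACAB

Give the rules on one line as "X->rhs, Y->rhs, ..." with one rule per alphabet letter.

  step 0 ⇒ step 1: BCCD ⇒ BCC·AD·AD·CAB
    B ↦ BCC
    C ↦ AD
    D ↦ CAB
    A ↦ DDA  (constrained at step 1)

A->DDA, B->BCC, C->AD, D->CAB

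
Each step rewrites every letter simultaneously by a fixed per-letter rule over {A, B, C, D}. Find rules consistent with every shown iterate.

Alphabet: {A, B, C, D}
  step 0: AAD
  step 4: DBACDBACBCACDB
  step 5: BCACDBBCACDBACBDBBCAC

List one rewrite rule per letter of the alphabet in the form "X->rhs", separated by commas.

  step 4 ⇒ step 5: DBACDBACBCACDB ⇒ BC·AC·D·B·BC·AC·D·B·AC·B·D·B·BC·AC
    A ↦ D
    B ↦ AC
    C ↦ B
    D ↦ BC

A->D, B->AC, C->B, D->BC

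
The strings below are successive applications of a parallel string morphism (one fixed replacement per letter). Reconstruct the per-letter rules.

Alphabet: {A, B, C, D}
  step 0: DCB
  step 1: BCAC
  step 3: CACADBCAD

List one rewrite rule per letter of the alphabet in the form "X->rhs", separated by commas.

  step 0 ⇒ step 1: DCB ⇒ B·CA·C
    B ↦ C
    C ↦ CA
    D ↦ B
    A ↦ D  (constrained at step 1)

A->D, B->C, C->CA, D->B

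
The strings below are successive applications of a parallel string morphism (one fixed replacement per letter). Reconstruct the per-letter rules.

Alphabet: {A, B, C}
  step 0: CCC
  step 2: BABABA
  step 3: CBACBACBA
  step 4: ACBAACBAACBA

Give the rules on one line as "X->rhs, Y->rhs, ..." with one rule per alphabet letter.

A->BA, B->C, C->A

  step 3 ⇒ step 4: CBACBACBA ⇒ A·C·BA·A·C·BA·A·C·BA
    A ↦ BA
    B ↦ C
    C ↦ A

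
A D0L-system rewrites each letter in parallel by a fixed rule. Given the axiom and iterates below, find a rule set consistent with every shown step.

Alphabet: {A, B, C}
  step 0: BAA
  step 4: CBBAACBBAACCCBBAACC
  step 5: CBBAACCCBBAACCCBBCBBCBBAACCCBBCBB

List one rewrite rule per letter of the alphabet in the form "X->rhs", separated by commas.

A->C, B->A, C->CBB

  step 4 ⇒ step 5: CBBAACBBAACCCBBAACC ⇒ CBB·A·A·C·C·CBB·A·A·C·C·CBB·CBB·CBB·A·A·C·C·CBB·CBB
    A ↦ C
    B ↦ A
    C ↦ CBB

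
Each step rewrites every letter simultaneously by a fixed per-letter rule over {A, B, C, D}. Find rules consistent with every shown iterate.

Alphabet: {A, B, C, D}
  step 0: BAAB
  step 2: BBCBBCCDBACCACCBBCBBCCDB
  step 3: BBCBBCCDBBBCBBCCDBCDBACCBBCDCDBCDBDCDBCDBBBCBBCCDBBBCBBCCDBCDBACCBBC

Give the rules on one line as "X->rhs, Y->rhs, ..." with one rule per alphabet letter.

  step 2 ⇒ step 3: BBCBBCCDBACCACCBBCBBCCDB ⇒ BBC·BBC·CDB·BBC·BBC·CDB·CDB·ACC·BBC·D·CDB·CDB·D·CDB·CDB·BBC·BBC·CDB·BBC·BBC·CDB·CDB·ACC·BBC
    A ↦ D
    B ↦ BBC
    C ↦ CDB
    D ↦ ACC

A->D, B->BBC, C->CDB, D->ACC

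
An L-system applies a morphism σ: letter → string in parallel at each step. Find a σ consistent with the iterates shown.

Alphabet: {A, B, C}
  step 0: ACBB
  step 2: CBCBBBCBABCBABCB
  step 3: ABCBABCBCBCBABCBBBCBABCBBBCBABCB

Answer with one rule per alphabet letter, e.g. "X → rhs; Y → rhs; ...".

  step 2 ⇒ step 3: CBCBBBCBABCBABCB ⇒ AB·CB·AB·CB·CB·CB·AB·CB·BB·CB·AB·CB·BB·CB·AB·CB
    A ↦ BB
    B ↦ CB
    C ↦ AB

A->BB, B->CB, C->AB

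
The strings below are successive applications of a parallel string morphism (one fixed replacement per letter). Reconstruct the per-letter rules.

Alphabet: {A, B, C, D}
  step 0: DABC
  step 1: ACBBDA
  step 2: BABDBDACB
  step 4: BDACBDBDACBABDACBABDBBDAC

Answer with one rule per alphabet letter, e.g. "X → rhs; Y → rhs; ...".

A->B, B->BD, C->A, D->AC

  step 1 ⇒ step 2: ACBBDA ⇒ B·A·BD·BD·AC·B
    A ↦ B
    B ↦ BD
    C ↦ A
    D ↦ AC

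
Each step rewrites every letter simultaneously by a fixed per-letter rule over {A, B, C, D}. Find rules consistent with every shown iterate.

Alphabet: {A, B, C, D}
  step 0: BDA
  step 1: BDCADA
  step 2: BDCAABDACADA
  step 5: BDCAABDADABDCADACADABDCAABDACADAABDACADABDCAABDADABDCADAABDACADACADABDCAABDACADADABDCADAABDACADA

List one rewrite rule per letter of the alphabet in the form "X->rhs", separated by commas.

  step 1 ⇒ step 2: BDCADA ⇒ BD·CA·AB·DA·CA·DA
    A ↦ DA
    B ↦ BD
    C ↦ AB
    D ↦ CA

A->DA, B->BD, C->AB, D->CA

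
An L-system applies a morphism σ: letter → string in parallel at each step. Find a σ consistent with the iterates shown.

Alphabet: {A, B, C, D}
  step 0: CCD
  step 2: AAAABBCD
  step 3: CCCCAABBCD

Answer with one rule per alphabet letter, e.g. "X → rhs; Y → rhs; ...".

A->C, B->A, C->BB, D->CD

  step 2 ⇒ step 3: AAAABBCD ⇒ C·C·C·C·A·A·BB·CD
    A ↦ C
    B ↦ A
    C ↦ BB
    D ↦ CD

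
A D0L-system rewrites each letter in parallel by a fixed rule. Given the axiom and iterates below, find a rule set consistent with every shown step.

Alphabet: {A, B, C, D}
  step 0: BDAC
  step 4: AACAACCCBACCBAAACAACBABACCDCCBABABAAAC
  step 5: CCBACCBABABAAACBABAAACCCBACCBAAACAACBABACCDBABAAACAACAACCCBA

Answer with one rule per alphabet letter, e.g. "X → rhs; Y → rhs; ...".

A->C, B->AA, C->BA, D->CCD

  step 4 ⇒ step 5: AACAACCCBACCBAAACAACBABACCDCCBABABAAAC ⇒ C·C·BA·C·C·BA·BA·BA·AA·C·BA·BA·AA·C·C·C·BA·C·C·BA·AA·C·AA·C·BA·BA·CCD·BA·BA·AA·C·AA·C·AA·C·C·C·BA
    A ↦ C
    B ↦ AA
    C ↦ BA
    D ↦ CCD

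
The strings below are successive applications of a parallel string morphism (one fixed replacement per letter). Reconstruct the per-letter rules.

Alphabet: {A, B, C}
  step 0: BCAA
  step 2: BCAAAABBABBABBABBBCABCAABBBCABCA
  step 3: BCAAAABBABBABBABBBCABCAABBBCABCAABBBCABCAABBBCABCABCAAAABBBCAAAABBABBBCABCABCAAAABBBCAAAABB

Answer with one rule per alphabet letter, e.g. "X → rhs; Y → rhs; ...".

  step 2 ⇒ step 3: BCAAAABBABBABBABBBCABCAABBBCABCA ⇒ BCA·AA·ABB·ABB·ABB·ABB·BCA·BCA·ABB·BCA·BCA·ABB·BCA·BCA·ABB·BCA·BCA·BCA·AA·ABB·BCA·AA·ABB·ABB·BCA·BCA·BCA·AA·ABB·BCA·AA·ABB
    A ↦ ABB
    B ↦ BCA
    C ↦ AA

A->ABB, B->BCA, C->AA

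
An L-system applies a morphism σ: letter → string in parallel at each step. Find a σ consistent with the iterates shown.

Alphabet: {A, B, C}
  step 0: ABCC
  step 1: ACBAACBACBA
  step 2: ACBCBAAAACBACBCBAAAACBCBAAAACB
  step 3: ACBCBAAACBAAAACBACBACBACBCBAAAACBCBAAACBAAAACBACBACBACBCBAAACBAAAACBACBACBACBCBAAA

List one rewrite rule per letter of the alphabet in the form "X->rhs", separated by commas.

  step 2 ⇒ step 3: ACBCBAAAACBACBCBAAAACBCBAAAACB ⇒ ACB·CBA·AA·CBA·AA·ACB·ACB·ACB·ACB·CBA·AA·ACB·CBA·AA·CBA·AA·ACB·ACB·ACB·ACB·CBA·AA·CBA·AA·ACB·ACB·ACB·ACB·CBA·AA
    A ↦ ACB
    B ↦ AA
    C ↦ CBA

A->ACB, B->AA, C->CBA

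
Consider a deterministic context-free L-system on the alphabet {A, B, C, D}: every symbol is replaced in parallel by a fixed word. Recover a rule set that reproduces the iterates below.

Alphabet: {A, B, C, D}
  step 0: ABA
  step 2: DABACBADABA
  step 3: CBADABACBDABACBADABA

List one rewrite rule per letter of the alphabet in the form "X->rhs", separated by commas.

A->BA, B->DA, C->CB, D->C

  step 2 ⇒ step 3: DABACBADABA ⇒ C·BA·DA·BA·CB·DA·BA·C·BA·DA·BA
    A ↦ BA
    B ↦ DA
    C ↦ CB
    D ↦ C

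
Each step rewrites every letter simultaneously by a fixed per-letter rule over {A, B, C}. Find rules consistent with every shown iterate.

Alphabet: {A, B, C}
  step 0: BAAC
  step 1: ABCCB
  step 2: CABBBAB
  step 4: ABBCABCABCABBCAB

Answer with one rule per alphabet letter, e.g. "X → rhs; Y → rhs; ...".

  step 1 ⇒ step 2: ABCCB ⇒ C·AB·B·B·AB
    A ↦ C
    B ↦ AB
    C ↦ B

A->C, B->AB, C->B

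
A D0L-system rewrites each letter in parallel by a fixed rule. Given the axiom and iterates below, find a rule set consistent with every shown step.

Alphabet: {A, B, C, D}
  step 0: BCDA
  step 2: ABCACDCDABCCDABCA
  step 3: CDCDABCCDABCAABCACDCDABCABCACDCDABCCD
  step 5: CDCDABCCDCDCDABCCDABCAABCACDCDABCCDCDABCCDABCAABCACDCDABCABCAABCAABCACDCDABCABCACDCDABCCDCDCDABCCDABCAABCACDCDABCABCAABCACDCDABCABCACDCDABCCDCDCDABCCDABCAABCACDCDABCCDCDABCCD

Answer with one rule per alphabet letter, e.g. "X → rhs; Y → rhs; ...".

  step 2 ⇒ step 3: ABCACDCDABCCDABCA ⇒ CD·CD·ABC·CD·ABC·A·ABC·A·CD·CD·ABC·ABC·A·CD·CD·ABC·CD
    A ↦ CD
    B ↦ CD
    C ↦ ABC
    D ↦ A

A->CD, B->CD, C->ABC, D->A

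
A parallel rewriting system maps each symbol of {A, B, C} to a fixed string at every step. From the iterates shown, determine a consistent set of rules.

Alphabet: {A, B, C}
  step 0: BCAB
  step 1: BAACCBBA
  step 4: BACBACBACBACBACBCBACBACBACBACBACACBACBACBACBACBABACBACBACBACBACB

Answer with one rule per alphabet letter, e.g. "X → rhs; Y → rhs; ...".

A->CB, B->BA, C->AC

  step 0 ⇒ step 1: BCAB ⇒ BA·AC·CB·BA
    A ↦ CB
    B ↦ BA
    C ↦ AC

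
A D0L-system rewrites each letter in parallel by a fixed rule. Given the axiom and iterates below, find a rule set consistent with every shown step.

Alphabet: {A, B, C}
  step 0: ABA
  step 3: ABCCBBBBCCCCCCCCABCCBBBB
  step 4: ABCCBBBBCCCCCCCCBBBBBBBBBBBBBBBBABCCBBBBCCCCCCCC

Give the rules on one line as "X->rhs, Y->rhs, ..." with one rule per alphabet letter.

  step 3 ⇒ step 4: ABCCBBBBCCCCCCCCABCCBBBB ⇒ AB·CC·BB·BB·CC·CC·CC·CC·BB·BB·BB·BB·BB·BB·BB·BB·AB·CC·BB·BB·CC·CC·CC·CC
    A ↦ AB
    B ↦ CC
    C ↦ BB

A->AB, B->CC, C->BB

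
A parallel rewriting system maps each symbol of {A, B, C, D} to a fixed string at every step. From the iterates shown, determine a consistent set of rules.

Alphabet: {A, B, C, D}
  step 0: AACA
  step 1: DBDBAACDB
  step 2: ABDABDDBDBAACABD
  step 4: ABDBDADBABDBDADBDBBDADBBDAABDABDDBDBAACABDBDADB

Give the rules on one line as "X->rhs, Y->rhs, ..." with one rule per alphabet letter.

A->DB, B->BD, C->AAC, D->A

  step 1 ⇒ step 2: DBDBAACDB ⇒ A·BD·A·BD·DB·DB·AAC·A·BD
    A ↦ DB
    B ↦ BD
    C ↦ AAC
    D ↦ A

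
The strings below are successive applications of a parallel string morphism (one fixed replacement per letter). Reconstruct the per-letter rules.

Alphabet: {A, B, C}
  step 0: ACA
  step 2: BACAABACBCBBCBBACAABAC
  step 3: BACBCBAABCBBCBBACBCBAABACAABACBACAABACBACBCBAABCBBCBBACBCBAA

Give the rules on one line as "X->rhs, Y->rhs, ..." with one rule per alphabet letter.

A->BCB, B->BAC, C->AA

  step 2 ⇒ step 3: BACAABACBCBBCBBACAABAC ⇒ BAC·BCB·AA·BCB·BCB·BAC·BCB·AA·BAC·AA·BAC·BAC·AA·BAC·BAC·BCB·AA·BCB·BCB·BAC·BCB·AA
    A ↦ BCB
    B ↦ BAC
    C ↦ AA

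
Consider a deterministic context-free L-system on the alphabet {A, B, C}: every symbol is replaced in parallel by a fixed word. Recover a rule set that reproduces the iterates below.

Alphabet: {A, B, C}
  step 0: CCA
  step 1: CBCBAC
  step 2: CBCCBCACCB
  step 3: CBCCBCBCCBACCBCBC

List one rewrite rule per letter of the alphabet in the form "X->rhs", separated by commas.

  step 2 ⇒ step 3: CBCCBCACCB ⇒ CB·C·CB·CB·C·CB·AC·CB·CB·C
    A ↦ AC
    B ↦ C
    C ↦ CB

A->AC, B->C, C->CB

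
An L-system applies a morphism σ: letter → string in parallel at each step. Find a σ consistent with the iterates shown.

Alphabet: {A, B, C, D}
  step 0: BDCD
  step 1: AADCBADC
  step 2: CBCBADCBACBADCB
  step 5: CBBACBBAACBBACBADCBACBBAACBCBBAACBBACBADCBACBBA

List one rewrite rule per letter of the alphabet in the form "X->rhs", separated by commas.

A->CB, B->A, C->B, D->ADC

  step 1 ⇒ step 2: AADCBADC ⇒ CB·CB·ADC·B·A·CB·ADC·B
    A ↦ CB
    B ↦ A
    C ↦ B
    D ↦ ADC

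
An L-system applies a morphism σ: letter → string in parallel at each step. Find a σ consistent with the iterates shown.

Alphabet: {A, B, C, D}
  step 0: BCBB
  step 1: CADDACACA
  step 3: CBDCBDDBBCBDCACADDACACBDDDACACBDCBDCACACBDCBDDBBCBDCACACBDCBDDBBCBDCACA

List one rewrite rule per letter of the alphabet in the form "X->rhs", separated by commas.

A->DBB, B->CA, C->DDA, D->CBD

  step 0 ⇒ step 1: BCBB ⇒ CA·DDA·CA·CA
    B ↦ CA
    C ↦ DDA
    A ↦ DBB  (constrained at step 1)
    D ↦ CBD  (constrained at step 1)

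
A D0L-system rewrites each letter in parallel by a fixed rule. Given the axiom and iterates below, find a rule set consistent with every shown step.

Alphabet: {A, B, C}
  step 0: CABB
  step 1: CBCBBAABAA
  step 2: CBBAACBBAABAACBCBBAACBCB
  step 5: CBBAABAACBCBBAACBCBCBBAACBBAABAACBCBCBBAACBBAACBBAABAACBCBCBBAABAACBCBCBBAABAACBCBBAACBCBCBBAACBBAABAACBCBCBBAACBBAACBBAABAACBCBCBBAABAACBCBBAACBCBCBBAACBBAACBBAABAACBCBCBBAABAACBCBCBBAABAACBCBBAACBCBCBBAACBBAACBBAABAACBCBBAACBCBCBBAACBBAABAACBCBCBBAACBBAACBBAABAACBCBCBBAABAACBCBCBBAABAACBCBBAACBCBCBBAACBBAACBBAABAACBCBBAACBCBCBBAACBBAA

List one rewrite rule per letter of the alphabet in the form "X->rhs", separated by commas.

  step 1 ⇒ step 2: CBCBBAABAA ⇒ CB·BAA·CB·BAA·BAA·CB·CB·BAA·CB·CB
    A ↦ CB
    B ↦ BAA
    C ↦ CB

A->CB, B->BAA, C->CB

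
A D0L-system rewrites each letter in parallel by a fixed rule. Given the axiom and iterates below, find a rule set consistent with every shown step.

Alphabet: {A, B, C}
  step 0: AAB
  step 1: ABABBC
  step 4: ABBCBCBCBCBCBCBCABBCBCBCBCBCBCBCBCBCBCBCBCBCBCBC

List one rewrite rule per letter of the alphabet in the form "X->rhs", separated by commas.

A->AB, B->BC, C->BC

  step 0 ⇒ step 1: AAB ⇒ AB·AB·BC
    A ↦ AB
    B ↦ BC
    C ↦ BC  (constrained at step 1)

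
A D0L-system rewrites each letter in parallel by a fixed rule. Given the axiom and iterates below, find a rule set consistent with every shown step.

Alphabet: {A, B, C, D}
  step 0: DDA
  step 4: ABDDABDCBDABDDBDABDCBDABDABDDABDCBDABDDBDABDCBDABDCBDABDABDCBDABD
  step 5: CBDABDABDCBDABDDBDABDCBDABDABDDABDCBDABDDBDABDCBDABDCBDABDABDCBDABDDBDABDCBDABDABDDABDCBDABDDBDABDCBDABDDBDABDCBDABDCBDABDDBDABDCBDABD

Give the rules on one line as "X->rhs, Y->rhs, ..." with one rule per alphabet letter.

A->CB, B->D, C->DB, D->ABD

  step 4 ⇒ step 5: ABDDABDCBDABDDBDABDCBDABDABDDABDCBDABDDBDABDCBDABDCBDABDABDCBDABD ⇒ CB·D·ABD·ABD·CB·D·ABD·DB·D·ABD·CB·D·ABD·ABD·D·ABD·CB·D·ABD·DB·D·ABD·CB·D·ABD·CB·D·ABD·ABD·CB·D·ABD·DB·D·ABD·CB·D·ABD·ABD·D·ABD·CB·D·ABD·DB·D·ABD·CB·D·ABD·DB·D·ABD·CB·D·ABD·CB·D·ABD·DB·D·ABD·CB·D·ABD
    A ↦ CB
    B ↦ D
    C ↦ DB
    D ↦ ABD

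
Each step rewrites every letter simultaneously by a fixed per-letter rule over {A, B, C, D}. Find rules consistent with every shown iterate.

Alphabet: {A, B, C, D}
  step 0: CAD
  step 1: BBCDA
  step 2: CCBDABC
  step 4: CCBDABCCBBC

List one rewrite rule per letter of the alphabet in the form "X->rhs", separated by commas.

A->BC, B->C, C->B, D->DA

  step 1 ⇒ step 2: BBCDA ⇒ C·C·B·DA·BC
    A ↦ BC
    B ↦ C
    C ↦ B
    D ↦ DA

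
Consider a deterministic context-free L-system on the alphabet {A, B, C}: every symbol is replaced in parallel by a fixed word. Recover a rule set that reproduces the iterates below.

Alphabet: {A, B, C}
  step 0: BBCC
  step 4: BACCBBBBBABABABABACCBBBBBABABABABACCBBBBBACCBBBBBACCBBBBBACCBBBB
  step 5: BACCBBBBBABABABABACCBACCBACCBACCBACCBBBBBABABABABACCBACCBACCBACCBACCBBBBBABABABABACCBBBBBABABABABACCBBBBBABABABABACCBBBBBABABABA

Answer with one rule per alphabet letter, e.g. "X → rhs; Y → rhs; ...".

A->CC, B->BA, C->BB

  step 4 ⇒ step 5: BACCBBBBBABABABABACCBBBBBABABABABACCBBBBBACCBBBBBACCBBBBBACCBBBB ⇒ BA·CC·BB·BB·BA·BA·BA·BA·BA·CC·BA·CC·BA·CC·BA·CC·BA·CC·BB·BB·BA·BA·BA·BA·BA·CC·BA·CC·BA·CC·BA·CC·BA·CC·BB·BB·BA·BA·BA·BA·BA·CC·BB·BB·BA·BA·BA·BA·BA·CC·BB·BB·BA·BA·BA·BA·BA·CC·BB·BB·BA·BA·BA·BA
    A ↦ CC
    B ↦ BA
    C ↦ BB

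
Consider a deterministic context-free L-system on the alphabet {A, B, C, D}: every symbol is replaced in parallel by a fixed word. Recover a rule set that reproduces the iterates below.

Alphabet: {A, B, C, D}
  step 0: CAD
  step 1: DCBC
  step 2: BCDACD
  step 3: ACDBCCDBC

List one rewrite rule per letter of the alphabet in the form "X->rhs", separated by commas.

  step 2 ⇒ step 3: BCDACD ⇒ AC·D·BC·C·D·BC
    A ↦ C
    B ↦ AC
    C ↦ D
    D ↦ BC

A->C, B->AC, C->D, D->BC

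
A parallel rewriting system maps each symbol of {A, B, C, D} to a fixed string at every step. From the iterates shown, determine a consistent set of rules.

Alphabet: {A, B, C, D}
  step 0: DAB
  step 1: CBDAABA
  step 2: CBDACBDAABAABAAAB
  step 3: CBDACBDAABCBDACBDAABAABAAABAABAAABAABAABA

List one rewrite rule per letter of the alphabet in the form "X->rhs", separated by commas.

  step 2 ⇒ step 3: CBDACBDAABAABAAAB ⇒ CBD·A·CBD·AAB·CBD·A·CBD·AAB·AAB·A·AAB·AAB·A·AAB·AAB·AAB·A
    A ↦ AAB
    B ↦ A
    C ↦ CBD
    D ↦ CBD

A->AAB, B->A, C->CBD, D->CBD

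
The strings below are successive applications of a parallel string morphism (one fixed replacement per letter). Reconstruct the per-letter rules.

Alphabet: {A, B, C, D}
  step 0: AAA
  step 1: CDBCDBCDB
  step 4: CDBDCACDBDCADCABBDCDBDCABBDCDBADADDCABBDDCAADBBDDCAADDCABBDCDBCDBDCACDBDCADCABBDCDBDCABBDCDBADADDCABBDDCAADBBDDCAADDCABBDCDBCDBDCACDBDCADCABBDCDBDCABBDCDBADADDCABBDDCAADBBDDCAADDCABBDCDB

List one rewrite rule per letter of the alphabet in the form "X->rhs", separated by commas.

  step 0 ⇒ step 1: AAA ⇒ CDB·CDB·CDB
    A ↦ CDB
    B ↦ AD  (constrained at step 1)
    C ↦ BBD  (constrained at step 1)
    D ↦ DCA  (constrained at step 1)

A->CDB, B->AD, C->BBD, D->DCA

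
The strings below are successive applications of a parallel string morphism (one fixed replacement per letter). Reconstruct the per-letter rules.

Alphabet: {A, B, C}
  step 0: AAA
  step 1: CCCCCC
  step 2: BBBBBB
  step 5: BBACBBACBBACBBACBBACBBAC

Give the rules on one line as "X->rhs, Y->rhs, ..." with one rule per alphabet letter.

  step 1 ⇒ step 2: CCCCCC ⇒ B·B·B·B·B·B
    C ↦ B
  step 0 ⇒ step 1: AAA ⇒ CC·CC·CC
    A ↦ CC
    B ↦ AC  (constrained at step 2)

A->CC, B->AC, C->B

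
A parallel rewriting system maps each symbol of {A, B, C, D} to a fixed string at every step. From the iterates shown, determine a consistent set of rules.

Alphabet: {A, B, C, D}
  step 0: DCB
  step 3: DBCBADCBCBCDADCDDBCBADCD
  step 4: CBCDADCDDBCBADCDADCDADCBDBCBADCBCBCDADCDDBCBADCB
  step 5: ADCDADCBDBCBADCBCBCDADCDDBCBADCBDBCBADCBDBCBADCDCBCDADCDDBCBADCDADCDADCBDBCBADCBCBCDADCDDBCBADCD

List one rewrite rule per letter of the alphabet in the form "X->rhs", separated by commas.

  step 4 ⇒ step 5: CBCDADCDDBCBADCDADCDADCBDBCBADCBCBCDADCDDBCBADCB ⇒ AD·CD·AD·CB·DB·CB·AD·CB·CB·CD·AD·CD·DB·CB·AD·CB·DB·CB·AD·CB·DB·CB·AD·CD·CB·CD·AD·CD·DB·CB·AD·CD·AD·CD·AD·CB·DB·CB·AD·CB·CB·CD·AD·CD·DB·CB·AD·CD
    A ↦ DB
    B ↦ CD
    C ↦ AD
    D ↦ CB

A->DB, B->CD, C->AD, D->CB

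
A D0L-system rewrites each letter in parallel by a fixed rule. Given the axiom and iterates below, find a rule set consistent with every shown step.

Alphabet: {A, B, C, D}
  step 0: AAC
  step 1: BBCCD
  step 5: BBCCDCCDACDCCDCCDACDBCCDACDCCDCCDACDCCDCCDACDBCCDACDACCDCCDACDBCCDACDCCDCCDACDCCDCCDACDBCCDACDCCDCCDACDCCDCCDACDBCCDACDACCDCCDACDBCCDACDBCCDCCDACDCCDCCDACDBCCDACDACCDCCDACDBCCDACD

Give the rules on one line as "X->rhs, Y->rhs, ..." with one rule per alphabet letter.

  step 0 ⇒ step 1: AAC ⇒ B·B·CCD
    A ↦ B
    C ↦ CCD
    B ↦ A  (constrained at step 1)
    D ↦ ACD  (constrained at step 1)

A->B, B->A, C->CCD, D->ACD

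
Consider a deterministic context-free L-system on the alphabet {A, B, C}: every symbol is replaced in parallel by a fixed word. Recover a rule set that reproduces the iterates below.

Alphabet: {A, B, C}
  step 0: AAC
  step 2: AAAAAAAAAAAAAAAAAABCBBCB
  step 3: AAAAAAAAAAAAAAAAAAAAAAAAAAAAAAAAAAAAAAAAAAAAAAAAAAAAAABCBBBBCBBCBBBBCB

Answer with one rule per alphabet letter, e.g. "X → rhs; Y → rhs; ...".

  step 2 ⇒ step 3: AAAAAAAAAAAAAAAAAABCBBCB ⇒ AAA·AAA·AAA·AAA·AAA·AAA·AAA·AAA·AAA·AAA·AAA·AAA·AAA·AAA·AAA·AAA·AAA·AAA·BCB·BB·BCB·BCB·BB·BCB
    A ↦ AAA
    B ↦ BCB
    C ↦ BB

A->AAA, B->BCB, C->BB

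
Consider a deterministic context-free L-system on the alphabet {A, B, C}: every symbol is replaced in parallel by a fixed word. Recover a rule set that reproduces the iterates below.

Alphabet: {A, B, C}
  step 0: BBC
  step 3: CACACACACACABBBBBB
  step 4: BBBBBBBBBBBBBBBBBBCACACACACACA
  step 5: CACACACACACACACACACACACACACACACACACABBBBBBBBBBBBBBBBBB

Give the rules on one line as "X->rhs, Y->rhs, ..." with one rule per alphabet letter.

  step 4 ⇒ step 5: BBBBBBBBBBBBBBBBBBCACACACACACA ⇒ CA·CA·CA·CA·CA·CA·CA·CA·CA·CA·CA·CA·CA·CA·CA·CA·CA·CA·BB·B·BB·B·BB·B·BB·B·BB·B·BB·B
    A ↦ B
    B ↦ CA
    C ↦ BB

A->B, B->CA, C->BB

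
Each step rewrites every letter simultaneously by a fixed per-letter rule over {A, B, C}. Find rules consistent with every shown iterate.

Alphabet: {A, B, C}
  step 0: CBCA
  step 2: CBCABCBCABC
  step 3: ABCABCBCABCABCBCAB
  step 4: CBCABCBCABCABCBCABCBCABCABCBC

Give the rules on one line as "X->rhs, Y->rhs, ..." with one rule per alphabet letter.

  step 3 ⇒ step 4: ABCABCBCABCABCBCAB ⇒ CB·C·AB·CB·C·AB·C·AB·CB·C·AB·CB·C·AB·C·AB·CB·C
    A ↦ CB
    B ↦ C
    C ↦ AB

A->CB, B->C, C->AB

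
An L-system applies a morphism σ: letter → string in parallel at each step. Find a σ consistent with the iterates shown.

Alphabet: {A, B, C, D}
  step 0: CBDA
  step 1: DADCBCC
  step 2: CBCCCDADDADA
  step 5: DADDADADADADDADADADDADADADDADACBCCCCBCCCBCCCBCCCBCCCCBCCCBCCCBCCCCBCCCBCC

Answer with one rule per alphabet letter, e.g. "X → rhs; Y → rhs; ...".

  step 1 ⇒ step 2: DADCBCC ⇒ C·BCC·C·DA·D·DA·DA
    A ↦ BCC
    B ↦ D
    C ↦ DA
    D ↦ C

A->BCC, B->D, C->DA, D->C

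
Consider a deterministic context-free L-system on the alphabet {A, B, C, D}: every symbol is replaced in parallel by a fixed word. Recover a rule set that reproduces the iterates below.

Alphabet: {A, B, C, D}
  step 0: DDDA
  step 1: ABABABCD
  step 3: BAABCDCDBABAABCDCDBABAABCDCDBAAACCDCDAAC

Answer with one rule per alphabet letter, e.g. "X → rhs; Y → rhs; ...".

A->CD, B->AAC, C->BA, D->AB

  step 0 ⇒ step 1: DDDA ⇒ AB·AB·AB·CD
    A ↦ CD
    D ↦ AB
    B ↦ AAC  (constrained at step 1)
    C ↦ BA  (constrained at step 1)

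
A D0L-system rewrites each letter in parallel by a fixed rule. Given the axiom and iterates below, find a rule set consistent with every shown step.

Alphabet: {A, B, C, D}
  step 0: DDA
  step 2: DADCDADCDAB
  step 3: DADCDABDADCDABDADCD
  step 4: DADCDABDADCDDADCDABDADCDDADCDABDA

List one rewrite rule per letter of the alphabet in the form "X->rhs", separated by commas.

  step 3 ⇒ step 4: DADCDABDADCDABDADCD ⇒ DA·DC·DA·B·DA·DC·D·DA·DC·DA·B·DA·DC·D·DA·DC·DA·B·DA
    A ↦ DC
    B ↦ D
    C ↦ B
    D ↦ DA

A->DC, B->D, C->B, D->DA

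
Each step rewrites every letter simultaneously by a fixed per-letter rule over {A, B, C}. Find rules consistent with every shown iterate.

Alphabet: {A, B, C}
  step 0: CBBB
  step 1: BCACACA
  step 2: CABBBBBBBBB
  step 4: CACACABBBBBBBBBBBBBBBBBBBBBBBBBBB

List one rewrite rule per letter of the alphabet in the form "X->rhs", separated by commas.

  step 1 ⇒ step 2: BCACACA ⇒ CA·B·BB·B·BB·B·BB
    A ↦ BB
    B ↦ CA
    C ↦ B

A->BB, B->CA, C->B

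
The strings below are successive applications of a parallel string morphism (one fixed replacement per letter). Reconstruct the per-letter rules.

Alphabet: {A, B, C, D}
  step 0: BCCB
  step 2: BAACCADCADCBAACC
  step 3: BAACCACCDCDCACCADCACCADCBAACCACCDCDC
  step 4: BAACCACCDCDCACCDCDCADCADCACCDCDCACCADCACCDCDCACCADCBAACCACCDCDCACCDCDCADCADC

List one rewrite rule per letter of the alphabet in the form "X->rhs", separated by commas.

A->ACC, B->BA, C->DC, D->A

  step 3 ⇒ step 4: BAACCACCDCDCACCADCACCADCBAACCACCDCDC ⇒ BA·ACC·ACC·DC·DC·ACC·DC·DC·A·DC·A·DC·ACC·DC·DC·ACC·A·DC·ACC·DC·DC·ACC·A·DC·BA·ACC·ACC·DC·DC·ACC·DC·DC·A·DC·A·DC
    A ↦ ACC
    B ↦ BA
    C ↦ DC
    D ↦ A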